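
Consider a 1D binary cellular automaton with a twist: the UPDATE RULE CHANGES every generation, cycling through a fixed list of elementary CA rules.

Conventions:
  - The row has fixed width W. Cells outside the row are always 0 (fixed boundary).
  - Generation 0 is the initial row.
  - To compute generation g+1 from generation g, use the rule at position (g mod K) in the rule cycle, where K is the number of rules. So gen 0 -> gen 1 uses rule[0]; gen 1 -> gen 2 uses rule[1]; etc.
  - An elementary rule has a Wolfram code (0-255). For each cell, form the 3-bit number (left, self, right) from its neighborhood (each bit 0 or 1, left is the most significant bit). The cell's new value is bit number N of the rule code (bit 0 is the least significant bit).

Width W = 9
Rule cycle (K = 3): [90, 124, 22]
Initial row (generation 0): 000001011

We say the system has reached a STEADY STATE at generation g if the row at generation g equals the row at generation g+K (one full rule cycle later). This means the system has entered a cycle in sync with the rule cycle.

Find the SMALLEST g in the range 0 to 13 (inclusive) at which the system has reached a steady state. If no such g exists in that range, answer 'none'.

Gen 0: 000001011
Gen 1 (rule 90): 000010011
Gen 2 (rule 124): 000011011
Gen 3 (rule 22): 000100000
Gen 4 (rule 90): 001010000
Gen 5 (rule 124): 001111000
Gen 6 (rule 22): 010000100
Gen 7 (rule 90): 101001010
Gen 8 (rule 124): 111101111
Gen 9 (rule 22): 000000000
Gen 10 (rule 90): 000000000
Gen 11 (rule 124): 000000000
Gen 12 (rule 22): 000000000
Gen 13 (rule 90): 000000000
Gen 14 (rule 124): 000000000
Gen 15 (rule 22): 000000000
Gen 16 (rule 90): 000000000

Answer: 9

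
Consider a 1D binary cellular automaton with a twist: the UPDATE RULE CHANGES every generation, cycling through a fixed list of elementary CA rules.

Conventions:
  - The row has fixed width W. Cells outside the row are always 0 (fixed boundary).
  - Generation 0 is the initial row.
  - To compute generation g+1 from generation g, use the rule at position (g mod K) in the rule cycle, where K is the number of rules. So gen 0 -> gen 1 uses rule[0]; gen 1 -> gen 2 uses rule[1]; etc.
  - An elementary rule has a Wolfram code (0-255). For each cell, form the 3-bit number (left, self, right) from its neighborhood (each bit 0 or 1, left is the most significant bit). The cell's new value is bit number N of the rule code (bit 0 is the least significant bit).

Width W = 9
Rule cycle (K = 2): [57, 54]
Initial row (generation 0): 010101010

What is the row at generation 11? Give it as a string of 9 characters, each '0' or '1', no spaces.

Gen 0: 010101010
Gen 1 (rule 57): 001010101
Gen 2 (rule 54): 011111111
Gen 3 (rule 57): 010000000
Gen 4 (rule 54): 111000000
Gen 5 (rule 57): 100111111
Gen 6 (rule 54): 111000000
Gen 7 (rule 57): 100111111
Gen 8 (rule 54): 111000000
Gen 9 (rule 57): 100111111
Gen 10 (rule 54): 111000000
Gen 11 (rule 57): 100111111

Answer: 100111111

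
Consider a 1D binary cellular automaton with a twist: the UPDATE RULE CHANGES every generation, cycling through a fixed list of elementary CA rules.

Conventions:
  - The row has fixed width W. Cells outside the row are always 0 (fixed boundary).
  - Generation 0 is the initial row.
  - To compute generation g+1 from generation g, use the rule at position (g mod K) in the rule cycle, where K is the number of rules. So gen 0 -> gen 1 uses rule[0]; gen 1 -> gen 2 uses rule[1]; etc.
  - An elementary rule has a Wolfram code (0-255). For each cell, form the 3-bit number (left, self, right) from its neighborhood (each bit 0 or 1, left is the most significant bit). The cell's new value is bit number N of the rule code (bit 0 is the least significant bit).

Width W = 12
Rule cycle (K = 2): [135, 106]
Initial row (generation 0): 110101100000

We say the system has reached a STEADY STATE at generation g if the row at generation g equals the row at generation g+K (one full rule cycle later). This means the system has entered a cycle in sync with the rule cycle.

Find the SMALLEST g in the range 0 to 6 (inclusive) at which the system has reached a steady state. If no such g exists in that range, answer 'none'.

Gen 0: 110101100000
Gen 1 (rule 135): 000100001111
Gen 2 (rule 106): 001000011001
Gen 3 (rule 135): 111011100011
Gen 4 (rule 106): 101110100111
Gen 5 (rule 135): 100100101010
Gen 6 (rule 106): 001001010100
Gen 7 (rule 135): 111011010101
Gen 8 (rule 106): 101111101010

Answer: none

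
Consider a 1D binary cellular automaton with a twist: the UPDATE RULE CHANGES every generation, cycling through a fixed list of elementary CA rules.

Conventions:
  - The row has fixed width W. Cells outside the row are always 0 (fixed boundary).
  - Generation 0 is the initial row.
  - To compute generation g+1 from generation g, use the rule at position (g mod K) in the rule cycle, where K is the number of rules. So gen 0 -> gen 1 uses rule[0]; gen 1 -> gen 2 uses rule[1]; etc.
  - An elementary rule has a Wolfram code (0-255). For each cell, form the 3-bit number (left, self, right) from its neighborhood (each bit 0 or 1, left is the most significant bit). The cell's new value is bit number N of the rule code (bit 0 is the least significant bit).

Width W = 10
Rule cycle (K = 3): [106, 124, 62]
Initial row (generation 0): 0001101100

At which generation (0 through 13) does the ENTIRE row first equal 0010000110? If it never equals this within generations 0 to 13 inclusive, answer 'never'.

Answer: 2

Derivation:
Gen 0: 0001101100
Gen 1 (rule 106): 0011111100
Gen 2 (rule 124): 0010000110
Gen 3 (rule 62): 0111001101
Gen 4 (rule 106): 1101011110
Gen 5 (rule 124): 1111110011
Gen 6 (rule 62): 1000001110
Gen 7 (rule 106): 0000011010
Gen 8 (rule 124): 0000011111
Gen 9 (rule 62): 0000110000
Gen 10 (rule 106): 0001110000
Gen 11 (rule 124): 0001011000
Gen 12 (rule 62): 0011110100
Gen 13 (rule 106): 0110011000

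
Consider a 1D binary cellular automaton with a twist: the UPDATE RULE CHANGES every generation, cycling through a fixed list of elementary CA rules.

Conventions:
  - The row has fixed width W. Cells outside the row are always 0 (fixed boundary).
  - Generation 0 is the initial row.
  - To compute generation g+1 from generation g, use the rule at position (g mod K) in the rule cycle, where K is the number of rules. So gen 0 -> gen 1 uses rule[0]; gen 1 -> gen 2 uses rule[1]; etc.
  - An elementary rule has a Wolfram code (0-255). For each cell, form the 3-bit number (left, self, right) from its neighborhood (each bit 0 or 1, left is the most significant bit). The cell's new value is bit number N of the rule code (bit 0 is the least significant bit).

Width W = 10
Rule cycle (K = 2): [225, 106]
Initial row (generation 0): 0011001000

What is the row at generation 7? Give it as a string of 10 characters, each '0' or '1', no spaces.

Gen 0: 0011001000
Gen 1 (rule 225): 1001000011
Gen 2 (rule 106): 0010000111
Gen 3 (rule 225): 1000110011
Gen 4 (rule 106): 0001110111
Gen 5 (rule 225): 1100111011
Gen 6 (rule 106): 1101101111
Gen 7 (rule 225): 0110110111

Answer: 0110110111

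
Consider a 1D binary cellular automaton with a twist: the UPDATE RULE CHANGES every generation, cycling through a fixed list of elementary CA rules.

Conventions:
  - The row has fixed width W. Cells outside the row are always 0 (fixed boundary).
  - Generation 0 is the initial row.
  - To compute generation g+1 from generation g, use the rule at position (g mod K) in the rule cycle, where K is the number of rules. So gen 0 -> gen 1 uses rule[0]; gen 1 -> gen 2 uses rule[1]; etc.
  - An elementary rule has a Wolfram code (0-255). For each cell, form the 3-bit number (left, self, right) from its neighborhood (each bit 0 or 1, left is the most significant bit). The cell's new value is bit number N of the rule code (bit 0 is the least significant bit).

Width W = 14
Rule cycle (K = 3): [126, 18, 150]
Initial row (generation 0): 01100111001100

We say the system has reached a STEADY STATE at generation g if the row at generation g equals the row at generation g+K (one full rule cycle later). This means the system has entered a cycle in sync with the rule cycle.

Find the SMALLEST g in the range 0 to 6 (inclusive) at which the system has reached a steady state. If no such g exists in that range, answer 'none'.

Gen 0: 01100111001100
Gen 1 (rule 126): 11111101111110
Gen 2 (rule 18): 00000000000001
Gen 3 (rule 150): 00000000000011
Gen 4 (rule 126): 00000000000111
Gen 5 (rule 18): 00000000001000
Gen 6 (rule 150): 00000000011100
Gen 7 (rule 126): 00000000110110
Gen 8 (rule 18): 00000001000001
Gen 9 (rule 150): 00000011100011

Answer: none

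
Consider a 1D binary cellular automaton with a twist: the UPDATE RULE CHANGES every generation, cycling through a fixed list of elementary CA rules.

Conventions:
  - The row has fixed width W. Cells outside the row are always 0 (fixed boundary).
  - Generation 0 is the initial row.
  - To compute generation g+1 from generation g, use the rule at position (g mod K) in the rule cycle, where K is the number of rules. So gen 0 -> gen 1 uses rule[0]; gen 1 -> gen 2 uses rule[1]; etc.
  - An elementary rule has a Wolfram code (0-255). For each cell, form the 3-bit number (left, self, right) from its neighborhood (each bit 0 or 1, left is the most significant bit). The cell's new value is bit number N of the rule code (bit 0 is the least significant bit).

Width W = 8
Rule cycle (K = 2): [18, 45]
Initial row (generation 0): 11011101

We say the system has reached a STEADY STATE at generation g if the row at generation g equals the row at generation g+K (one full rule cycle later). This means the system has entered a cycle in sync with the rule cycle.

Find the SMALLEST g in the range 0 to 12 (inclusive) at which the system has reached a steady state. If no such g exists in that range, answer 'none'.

Answer: 1

Derivation:
Gen 0: 11011101
Gen 1 (rule 18): 00000000
Gen 2 (rule 45): 11111111
Gen 3 (rule 18): 00000000
Gen 4 (rule 45): 11111111
Gen 5 (rule 18): 00000000
Gen 6 (rule 45): 11111111
Gen 7 (rule 18): 00000000
Gen 8 (rule 45): 11111111
Gen 9 (rule 18): 00000000
Gen 10 (rule 45): 11111111
Gen 11 (rule 18): 00000000
Gen 12 (rule 45): 11111111
Gen 13 (rule 18): 00000000
Gen 14 (rule 45): 11111111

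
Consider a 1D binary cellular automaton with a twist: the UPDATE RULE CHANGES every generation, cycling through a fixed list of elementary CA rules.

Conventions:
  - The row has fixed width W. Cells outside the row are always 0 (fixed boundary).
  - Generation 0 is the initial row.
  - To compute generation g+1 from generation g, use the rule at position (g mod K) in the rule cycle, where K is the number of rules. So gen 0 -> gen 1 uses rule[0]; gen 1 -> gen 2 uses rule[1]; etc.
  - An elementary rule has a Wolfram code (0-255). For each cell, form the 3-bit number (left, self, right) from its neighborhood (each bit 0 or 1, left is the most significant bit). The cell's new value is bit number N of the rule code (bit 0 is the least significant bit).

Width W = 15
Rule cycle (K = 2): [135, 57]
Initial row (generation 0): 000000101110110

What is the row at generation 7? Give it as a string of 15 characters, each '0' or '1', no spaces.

Gen 0: 000000101110110
Gen 1 (rule 135): 111111100100000
Gen 2 (rule 57): 100000010011111
Gen 3 (rule 135): 101111110101110
Gen 4 (rule 57): 011000001011001
Gen 5 (rule 135): 100011111000011
Gen 6 (rule 57): 011010000111010
Gen 7 (rule 135): 100010111010010

Answer: 100010111010010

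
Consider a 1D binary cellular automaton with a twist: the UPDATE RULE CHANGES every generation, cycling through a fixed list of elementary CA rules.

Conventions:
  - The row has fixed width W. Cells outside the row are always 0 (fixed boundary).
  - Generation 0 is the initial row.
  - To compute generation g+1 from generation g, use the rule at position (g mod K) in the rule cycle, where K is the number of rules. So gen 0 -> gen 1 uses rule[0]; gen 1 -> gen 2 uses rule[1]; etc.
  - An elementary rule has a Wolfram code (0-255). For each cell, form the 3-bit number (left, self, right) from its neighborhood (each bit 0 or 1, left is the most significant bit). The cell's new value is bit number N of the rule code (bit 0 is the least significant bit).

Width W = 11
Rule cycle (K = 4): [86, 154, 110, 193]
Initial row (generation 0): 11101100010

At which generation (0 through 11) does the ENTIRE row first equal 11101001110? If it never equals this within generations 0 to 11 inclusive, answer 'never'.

Gen 0: 11101100010
Gen 1 (rule 86): 00100110111
Gen 2 (rule 154): 01011100110
Gen 3 (rule 110): 11110101110
Gen 4 (rule 193): 01110000110
Gen 5 (rule 86): 10011001011
Gen 6 (rule 154): 01110110010
Gen 7 (rule 110): 11011110110
Gen 8 (rule 193): 01001110010
Gen 9 (rule 86): 11110011111
Gen 10 (rule 154): 11101111110
Gen 11 (rule 110): 10111000010

Answer: never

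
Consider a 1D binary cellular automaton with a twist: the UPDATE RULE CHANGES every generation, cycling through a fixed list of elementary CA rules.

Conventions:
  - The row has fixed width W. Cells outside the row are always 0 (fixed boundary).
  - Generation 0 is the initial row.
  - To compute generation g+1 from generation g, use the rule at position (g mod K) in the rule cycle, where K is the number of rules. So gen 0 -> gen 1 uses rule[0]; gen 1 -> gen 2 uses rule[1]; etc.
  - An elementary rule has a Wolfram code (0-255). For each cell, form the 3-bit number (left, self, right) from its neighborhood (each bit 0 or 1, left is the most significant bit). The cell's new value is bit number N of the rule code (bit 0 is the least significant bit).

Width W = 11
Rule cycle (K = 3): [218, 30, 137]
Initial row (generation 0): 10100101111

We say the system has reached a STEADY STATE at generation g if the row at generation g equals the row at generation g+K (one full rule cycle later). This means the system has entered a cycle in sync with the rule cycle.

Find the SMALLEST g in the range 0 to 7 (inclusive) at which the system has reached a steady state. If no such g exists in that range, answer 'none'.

Gen 0: 10100101111
Gen 1 (rule 218): 00011001111
Gen 2 (rule 30): 00110111000
Gen 3 (rule 137): 10100110011
Gen 4 (rule 218): 00011111111
Gen 5 (rule 30): 00110000000
Gen 6 (rule 137): 10100111111
Gen 7 (rule 218): 00011111111
Gen 8 (rule 30): 00110000000
Gen 9 (rule 137): 10100111111
Gen 10 (rule 218): 00011111111

Answer: 4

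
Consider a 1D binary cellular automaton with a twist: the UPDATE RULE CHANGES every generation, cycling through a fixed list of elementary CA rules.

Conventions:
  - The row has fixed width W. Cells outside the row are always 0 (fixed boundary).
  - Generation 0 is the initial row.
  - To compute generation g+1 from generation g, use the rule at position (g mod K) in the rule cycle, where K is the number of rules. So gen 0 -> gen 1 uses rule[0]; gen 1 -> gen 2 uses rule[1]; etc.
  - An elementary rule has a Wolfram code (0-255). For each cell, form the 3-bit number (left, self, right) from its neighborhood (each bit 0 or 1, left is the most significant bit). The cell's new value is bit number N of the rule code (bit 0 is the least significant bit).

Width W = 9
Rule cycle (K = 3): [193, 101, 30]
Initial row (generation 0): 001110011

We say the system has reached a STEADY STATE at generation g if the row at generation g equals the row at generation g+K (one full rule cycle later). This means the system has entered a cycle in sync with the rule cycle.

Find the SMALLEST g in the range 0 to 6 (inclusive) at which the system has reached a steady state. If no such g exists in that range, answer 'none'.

Answer: none

Derivation:
Gen 0: 001110011
Gen 1 (rule 193): 100110001
Gen 2 (rule 101): 100010101
Gen 3 (rule 30): 110110101
Gen 4 (rule 193): 010010000
Gen 5 (rule 101): 010010111
Gen 6 (rule 30): 111110100
Gen 7 (rule 193): 011110001
Gen 8 (rule 101): 000010101
Gen 9 (rule 30): 000110101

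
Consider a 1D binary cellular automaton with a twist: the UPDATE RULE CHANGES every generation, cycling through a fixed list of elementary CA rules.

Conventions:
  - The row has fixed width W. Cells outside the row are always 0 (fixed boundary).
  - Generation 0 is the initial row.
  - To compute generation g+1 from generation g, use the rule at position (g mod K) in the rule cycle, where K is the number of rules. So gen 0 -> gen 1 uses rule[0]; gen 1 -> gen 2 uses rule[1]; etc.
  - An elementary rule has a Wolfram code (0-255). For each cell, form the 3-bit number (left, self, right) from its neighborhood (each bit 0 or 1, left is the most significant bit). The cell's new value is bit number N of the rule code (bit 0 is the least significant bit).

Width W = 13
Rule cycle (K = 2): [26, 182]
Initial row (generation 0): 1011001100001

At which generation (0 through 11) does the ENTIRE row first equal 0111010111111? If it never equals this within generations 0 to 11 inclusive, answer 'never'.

Answer: 2

Derivation:
Gen 0: 1011001100001
Gen 1 (rule 26): 0010111010010
Gen 2 (rule 182): 0111010111111
Gen 3 (rule 26): 1100000100000
Gen 4 (rule 182): 0010001110000
Gen 5 (rule 26): 0101011001000
Gen 6 (rule 182): 1111100111100
Gen 7 (rule 26): 1000011100010
Gen 8 (rule 182): 1100101010111
Gen 9 (rule 26): 1011000000100
Gen 10 (rule 182): 1100100001110
Gen 11 (rule 26): 1011010011001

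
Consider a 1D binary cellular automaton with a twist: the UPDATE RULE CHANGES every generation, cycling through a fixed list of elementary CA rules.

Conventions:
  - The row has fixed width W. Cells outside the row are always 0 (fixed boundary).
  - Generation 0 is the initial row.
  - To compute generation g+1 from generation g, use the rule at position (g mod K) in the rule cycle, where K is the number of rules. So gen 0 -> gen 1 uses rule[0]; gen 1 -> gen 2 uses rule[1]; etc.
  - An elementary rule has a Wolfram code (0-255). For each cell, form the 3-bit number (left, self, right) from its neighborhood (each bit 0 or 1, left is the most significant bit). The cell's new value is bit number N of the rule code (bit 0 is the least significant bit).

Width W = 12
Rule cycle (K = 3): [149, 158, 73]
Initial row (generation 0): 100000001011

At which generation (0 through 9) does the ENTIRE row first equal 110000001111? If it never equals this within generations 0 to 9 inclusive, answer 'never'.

Gen 0: 100000001011
Gen 1 (rule 149): 111111101000
Gen 2 (rule 158): 111111001100
Gen 3 (rule 73): 100001001101
Gen 4 (rule 149): 111101100001
Gen 5 (rule 158): 111001010011
Gen 6 (rule 73): 101000000011
Gen 7 (rule 149): 101111111000
Gen 8 (rule 158): 101111110100
Gen 9 (rule 73): 001000010001

Answer: never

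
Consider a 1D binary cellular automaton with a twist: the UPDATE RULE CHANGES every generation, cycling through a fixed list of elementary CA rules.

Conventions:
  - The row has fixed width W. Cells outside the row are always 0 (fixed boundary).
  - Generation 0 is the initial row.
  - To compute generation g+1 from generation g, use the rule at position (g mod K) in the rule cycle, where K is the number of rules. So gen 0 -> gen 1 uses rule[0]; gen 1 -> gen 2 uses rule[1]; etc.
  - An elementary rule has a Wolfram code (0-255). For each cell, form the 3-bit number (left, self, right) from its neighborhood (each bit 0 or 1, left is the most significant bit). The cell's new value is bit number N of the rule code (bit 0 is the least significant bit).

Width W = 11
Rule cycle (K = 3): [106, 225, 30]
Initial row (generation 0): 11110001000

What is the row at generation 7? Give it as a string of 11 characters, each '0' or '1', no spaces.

Answer: 00001101010

Derivation:
Gen 0: 11110001000
Gen 1 (rule 106): 10010010000
Gen 2 (rule 225): 00000000111
Gen 3 (rule 30): 00000001100
Gen 4 (rule 106): 00000011100
Gen 5 (rule 225): 11111001101
Gen 6 (rule 30): 10000111001
Gen 7 (rule 106): 00001101010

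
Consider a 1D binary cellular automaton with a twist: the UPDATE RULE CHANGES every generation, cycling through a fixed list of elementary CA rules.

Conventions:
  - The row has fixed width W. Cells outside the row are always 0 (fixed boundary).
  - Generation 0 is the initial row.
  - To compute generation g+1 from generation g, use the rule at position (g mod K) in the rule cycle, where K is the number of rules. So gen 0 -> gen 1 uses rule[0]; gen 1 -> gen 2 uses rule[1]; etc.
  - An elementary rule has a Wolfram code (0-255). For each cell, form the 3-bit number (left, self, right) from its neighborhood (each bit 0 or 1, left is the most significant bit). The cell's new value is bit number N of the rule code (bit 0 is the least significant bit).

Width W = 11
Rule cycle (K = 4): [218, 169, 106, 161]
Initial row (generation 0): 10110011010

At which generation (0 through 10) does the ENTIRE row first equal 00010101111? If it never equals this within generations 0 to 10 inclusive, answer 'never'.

Answer: 5

Derivation:
Gen 0: 10110011010
Gen 1 (rule 218): 00111111001
Gen 2 (rule 169): 10111110000
Gen 3 (rule 106): 01100010000
Gen 4 (rule 161): 00001000111
Gen 5 (rule 218): 00010101111
Gen 6 (rule 169): 11001011110
Gen 7 (rule 106): 11010110010
Gen 8 (rule 161): 00101000000
Gen 9 (rule 218): 01000100000
Gen 10 (rule 169): 00010001111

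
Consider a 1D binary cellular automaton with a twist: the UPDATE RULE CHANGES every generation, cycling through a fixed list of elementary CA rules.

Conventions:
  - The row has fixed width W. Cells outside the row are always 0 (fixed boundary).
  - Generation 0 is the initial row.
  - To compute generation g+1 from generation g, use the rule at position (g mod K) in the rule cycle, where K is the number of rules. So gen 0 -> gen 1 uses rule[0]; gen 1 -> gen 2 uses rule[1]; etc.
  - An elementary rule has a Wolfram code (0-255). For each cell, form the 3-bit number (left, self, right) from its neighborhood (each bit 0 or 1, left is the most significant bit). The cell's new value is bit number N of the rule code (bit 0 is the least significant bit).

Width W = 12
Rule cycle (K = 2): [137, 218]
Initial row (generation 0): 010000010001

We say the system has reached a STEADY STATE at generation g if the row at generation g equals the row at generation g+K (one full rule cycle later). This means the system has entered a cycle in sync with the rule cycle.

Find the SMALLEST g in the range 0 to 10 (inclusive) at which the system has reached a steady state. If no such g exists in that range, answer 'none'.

Gen 0: 010000010001
Gen 1 (rule 137): 000111000100
Gen 2 (rule 218): 001111101010
Gen 3 (rule 137): 101111000000
Gen 4 (rule 218): 001111100000
Gen 5 (rule 137): 101111001111
Gen 6 (rule 218): 001111111111
Gen 7 (rule 137): 101111111110
Gen 8 (rule 218): 001111111111
Gen 9 (rule 137): 101111111110
Gen 10 (rule 218): 001111111111
Gen 11 (rule 137): 101111111110
Gen 12 (rule 218): 001111111111

Answer: 6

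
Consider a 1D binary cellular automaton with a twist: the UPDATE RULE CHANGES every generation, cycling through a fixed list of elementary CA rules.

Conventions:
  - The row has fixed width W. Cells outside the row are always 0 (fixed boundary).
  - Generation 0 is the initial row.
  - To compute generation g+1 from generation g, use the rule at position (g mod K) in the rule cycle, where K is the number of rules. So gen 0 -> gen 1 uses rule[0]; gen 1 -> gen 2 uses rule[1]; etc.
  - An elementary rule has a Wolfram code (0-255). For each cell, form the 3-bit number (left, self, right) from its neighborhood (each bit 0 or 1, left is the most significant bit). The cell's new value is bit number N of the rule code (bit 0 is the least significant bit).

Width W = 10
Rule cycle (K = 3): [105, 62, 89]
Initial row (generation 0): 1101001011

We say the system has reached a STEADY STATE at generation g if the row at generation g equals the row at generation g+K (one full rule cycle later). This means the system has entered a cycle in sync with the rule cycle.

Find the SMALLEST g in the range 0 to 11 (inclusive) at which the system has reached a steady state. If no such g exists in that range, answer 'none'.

Gen 0: 1101001011
Gen 1 (rule 105): 1110000111
Gen 2 (rule 62): 1001001100
Gen 3 (rule 89): 0100101111
Gen 4 (rule 105): 0000011001
Gen 5 (rule 62): 0000110111
Gen 6 (rule 89): 1110110101
Gen 7 (rule 105): 1011111010
Gen 8 (rule 62): 1110000111
Gen 9 (rule 89): 1011110101
Gen 10 (rule 105): 0110011010
Gen 11 (rule 62): 1101110111
Gen 12 (rule 89): 1101010101
Gen 13 (rule 105): 1110101010
Gen 14 (rule 62): 1001111111

Answer: none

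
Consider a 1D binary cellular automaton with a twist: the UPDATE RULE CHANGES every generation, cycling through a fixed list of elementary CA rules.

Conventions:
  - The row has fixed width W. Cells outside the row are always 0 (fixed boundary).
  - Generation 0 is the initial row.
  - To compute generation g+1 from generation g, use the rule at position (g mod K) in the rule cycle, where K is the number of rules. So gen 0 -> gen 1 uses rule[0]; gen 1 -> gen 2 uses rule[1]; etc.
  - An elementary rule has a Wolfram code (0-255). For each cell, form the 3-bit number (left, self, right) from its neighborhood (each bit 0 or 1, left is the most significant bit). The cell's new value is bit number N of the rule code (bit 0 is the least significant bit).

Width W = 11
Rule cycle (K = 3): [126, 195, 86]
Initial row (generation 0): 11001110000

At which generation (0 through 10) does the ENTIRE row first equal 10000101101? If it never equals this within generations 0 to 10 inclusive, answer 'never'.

Answer: never

Derivation:
Gen 0: 11001110000
Gen 1 (rule 126): 11111011000
Gen 2 (rule 195): 01111001011
Gen 3 (rule 86): 10001111001
Gen 4 (rule 126): 11011001111
Gen 5 (rule 195): 01001010111
Gen 6 (rule 86): 11111010001
Gen 7 (rule 126): 10001111011
Gen 8 (rule 195): 00110111001
Gen 9 (rule 86): 01010001111
Gen 10 (rule 126): 11111011001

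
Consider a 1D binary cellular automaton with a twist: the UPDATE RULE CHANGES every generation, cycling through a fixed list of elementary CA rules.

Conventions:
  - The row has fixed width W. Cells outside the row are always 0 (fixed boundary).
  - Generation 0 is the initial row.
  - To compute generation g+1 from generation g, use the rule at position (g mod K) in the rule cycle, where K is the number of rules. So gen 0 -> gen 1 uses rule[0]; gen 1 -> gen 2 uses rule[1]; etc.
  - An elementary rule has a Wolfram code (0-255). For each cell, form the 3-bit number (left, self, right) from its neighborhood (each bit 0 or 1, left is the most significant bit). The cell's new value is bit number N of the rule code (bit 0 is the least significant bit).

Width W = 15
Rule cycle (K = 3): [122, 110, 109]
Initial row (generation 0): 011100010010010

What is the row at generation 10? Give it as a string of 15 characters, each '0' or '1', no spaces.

Gen 0: 011100010010010
Gen 1 (rule 122): 110110101101101
Gen 2 (rule 110): 111111111111111
Gen 3 (rule 109): 100000000000001
Gen 4 (rule 122): 010000000000010
Gen 5 (rule 110): 110000000000110
Gen 6 (rule 109): 110111111110110
Gen 7 (rule 122): 111100000011111
Gen 8 (rule 110): 100100000110001
Gen 9 (rule 109): 100101110110101
Gen 10 (rule 122): 011011011111010

Answer: 011011011111010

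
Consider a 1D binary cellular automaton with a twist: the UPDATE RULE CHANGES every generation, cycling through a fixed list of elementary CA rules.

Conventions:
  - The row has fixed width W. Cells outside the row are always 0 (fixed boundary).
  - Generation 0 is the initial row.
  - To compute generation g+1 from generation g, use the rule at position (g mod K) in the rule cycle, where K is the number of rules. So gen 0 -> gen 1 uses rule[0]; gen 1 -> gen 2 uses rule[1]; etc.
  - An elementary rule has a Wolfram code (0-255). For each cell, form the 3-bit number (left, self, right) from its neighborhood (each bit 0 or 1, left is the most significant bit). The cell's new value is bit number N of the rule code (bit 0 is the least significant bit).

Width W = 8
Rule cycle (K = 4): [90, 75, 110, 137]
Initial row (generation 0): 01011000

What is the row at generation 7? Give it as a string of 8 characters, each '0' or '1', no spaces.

Answer: 11110001

Derivation:
Gen 0: 01011000
Gen 1 (rule 90): 10011100
Gen 2 (rule 75): 00110101
Gen 3 (rule 110): 01111111
Gen 4 (rule 137): 01111110
Gen 5 (rule 90): 11000011
Gen 6 (rule 75): 11011111
Gen 7 (rule 110): 11110001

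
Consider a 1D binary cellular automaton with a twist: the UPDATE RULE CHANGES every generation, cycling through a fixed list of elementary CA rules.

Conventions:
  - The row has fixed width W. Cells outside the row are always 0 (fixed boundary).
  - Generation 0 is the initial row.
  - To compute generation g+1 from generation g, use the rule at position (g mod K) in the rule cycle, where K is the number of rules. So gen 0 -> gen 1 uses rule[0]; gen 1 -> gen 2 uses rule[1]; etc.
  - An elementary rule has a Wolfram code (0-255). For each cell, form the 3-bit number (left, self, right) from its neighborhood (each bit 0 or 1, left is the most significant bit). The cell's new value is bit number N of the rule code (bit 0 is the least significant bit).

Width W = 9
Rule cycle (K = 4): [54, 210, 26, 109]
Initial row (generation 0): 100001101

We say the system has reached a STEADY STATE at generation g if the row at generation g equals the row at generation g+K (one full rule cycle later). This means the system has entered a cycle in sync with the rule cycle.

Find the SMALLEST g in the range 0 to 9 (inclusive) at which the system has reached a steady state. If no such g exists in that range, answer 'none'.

Gen 0: 100001101
Gen 1 (rule 54): 110010011
Gen 2 (rule 210): 011101101
Gen 3 (rule 26): 110001000
Gen 4 (rule 109): 110101011
Gen 5 (rule 54): 001111100
Gen 6 (rule 210): 010111110
Gen 7 (rule 26): 100100001
Gen 8 (rule 109): 100101101
Gen 9 (rule 54): 111110011
Gen 10 (rule 210): 011111101
Gen 11 (rule 26): 110000000
Gen 12 (rule 109): 110111111
Gen 13 (rule 54): 001000000

Answer: none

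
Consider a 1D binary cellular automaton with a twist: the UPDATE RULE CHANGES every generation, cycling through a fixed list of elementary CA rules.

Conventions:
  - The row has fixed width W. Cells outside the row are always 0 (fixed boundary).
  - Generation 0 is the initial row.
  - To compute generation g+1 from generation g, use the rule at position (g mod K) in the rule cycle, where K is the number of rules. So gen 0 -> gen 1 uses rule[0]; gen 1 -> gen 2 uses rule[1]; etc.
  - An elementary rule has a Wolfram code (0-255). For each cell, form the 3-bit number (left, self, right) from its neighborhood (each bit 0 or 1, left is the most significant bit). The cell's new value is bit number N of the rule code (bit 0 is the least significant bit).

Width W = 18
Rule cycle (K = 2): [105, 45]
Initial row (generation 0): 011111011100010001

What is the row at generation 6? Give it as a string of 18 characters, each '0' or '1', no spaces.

Gen 0: 011111011100010001
Gen 1 (rule 105): 010001110101000100
Gen 2 (rule 45): 010101001111010101
Gen 3 (rule 105): 001010001001101010
Gen 4 (rule 45): 101110101001011110
Gen 5 (rule 105): 011011010000110010
Gen 6 (rule 45): 010110110110100010

Answer: 010110110110100010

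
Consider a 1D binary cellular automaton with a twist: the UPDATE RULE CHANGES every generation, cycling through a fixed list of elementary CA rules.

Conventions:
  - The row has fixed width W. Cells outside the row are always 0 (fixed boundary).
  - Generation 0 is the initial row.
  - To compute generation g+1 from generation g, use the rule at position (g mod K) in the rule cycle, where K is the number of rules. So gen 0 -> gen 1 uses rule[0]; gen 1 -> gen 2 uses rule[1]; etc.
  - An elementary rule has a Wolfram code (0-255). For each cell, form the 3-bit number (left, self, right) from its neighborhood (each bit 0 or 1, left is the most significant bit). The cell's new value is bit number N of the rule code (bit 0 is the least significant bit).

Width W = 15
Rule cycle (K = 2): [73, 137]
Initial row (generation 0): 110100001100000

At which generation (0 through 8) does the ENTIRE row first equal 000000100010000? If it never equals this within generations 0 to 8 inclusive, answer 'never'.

Answer: never

Derivation:
Gen 0: 110100001100000
Gen 1 (rule 73): 110001101101111
Gen 2 (rule 137): 100101001001110
Gen 3 (rule 73): 000000000001010
Gen 4 (rule 137): 111111111100000
Gen 5 (rule 73): 100000000101111
Gen 6 (rule 137): 001111110001110
Gen 7 (rule 73): 101000010101010
Gen 8 (rule 137): 000011000000000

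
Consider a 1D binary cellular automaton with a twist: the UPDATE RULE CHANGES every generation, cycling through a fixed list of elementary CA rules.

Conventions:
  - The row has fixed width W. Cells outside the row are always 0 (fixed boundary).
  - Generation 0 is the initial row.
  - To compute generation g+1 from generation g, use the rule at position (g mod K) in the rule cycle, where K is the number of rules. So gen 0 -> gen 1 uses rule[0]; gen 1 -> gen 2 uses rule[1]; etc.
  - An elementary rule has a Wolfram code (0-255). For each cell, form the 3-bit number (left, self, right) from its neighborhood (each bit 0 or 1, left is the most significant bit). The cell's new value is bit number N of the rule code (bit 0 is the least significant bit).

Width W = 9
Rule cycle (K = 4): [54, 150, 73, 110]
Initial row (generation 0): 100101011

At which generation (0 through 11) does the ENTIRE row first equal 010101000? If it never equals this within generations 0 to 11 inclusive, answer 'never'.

Answer: never

Derivation:
Gen 0: 100101011
Gen 1 (rule 54): 111111100
Gen 2 (rule 150): 011111010
Gen 3 (rule 73): 010001000
Gen 4 (rule 110): 110011000
Gen 5 (rule 54): 001100100
Gen 6 (rule 150): 010011110
Gen 7 (rule 73): 000010010
Gen 8 (rule 110): 000110110
Gen 9 (rule 54): 001001001
Gen 10 (rule 150): 011111111
Gen 11 (rule 73): 010000001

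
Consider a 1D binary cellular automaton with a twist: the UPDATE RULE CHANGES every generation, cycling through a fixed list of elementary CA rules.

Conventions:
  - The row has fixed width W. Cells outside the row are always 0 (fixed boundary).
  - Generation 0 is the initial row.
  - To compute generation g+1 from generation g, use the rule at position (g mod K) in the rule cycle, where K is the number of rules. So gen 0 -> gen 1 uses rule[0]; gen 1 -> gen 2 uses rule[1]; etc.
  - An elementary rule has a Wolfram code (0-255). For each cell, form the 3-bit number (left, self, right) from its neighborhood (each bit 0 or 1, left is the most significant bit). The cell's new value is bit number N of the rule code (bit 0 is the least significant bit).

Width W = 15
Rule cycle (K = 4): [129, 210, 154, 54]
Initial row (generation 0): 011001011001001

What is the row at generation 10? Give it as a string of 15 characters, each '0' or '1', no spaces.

Gen 0: 011001011001001
Gen 1 (rule 129): 000000000000000
Gen 2 (rule 210): 000000000000000
Gen 3 (rule 154): 000000000000000
Gen 4 (rule 54): 000000000000000
Gen 5 (rule 129): 111111111111111
Gen 6 (rule 210): 011111111111111
Gen 7 (rule 154): 111111111111110
Gen 8 (rule 54): 000000000000001
Gen 9 (rule 129): 111111111111100
Gen 10 (rule 210): 011111111111110

Answer: 011111111111110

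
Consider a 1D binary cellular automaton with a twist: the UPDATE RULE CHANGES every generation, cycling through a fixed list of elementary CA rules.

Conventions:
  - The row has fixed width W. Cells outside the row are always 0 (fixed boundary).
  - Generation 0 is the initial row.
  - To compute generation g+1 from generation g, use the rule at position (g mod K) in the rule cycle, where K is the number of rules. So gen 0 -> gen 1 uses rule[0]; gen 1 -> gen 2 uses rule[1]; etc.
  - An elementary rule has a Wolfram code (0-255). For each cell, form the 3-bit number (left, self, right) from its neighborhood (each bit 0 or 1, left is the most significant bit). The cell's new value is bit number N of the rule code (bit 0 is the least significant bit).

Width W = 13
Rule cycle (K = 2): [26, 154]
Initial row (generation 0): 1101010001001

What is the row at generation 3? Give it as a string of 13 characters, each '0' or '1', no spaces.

Answer: 1010101001000

Derivation:
Gen 0: 1101010001001
Gen 1 (rule 26): 1000001010110
Gen 2 (rule 154): 0100010000101
Gen 3 (rule 26): 1010101001000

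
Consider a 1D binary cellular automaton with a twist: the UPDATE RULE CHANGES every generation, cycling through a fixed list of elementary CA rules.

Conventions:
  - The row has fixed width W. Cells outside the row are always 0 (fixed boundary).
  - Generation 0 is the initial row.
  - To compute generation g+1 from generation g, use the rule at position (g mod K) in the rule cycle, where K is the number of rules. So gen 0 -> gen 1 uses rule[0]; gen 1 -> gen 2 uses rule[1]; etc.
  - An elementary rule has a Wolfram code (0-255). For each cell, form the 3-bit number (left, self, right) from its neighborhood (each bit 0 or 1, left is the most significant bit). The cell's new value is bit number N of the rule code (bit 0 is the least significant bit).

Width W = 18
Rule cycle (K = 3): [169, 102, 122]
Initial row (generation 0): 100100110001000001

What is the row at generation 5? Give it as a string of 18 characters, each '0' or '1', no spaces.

Gen 0: 100100110001000001
Gen 1 (rule 169): 000000100100011100
Gen 2 (rule 102): 000001101100100100
Gen 3 (rule 122): 000011111111011010
Gen 4 (rule 169): 111011111110110100
Gen 5 (rule 102): 001100000011011100

Answer: 001100000011011100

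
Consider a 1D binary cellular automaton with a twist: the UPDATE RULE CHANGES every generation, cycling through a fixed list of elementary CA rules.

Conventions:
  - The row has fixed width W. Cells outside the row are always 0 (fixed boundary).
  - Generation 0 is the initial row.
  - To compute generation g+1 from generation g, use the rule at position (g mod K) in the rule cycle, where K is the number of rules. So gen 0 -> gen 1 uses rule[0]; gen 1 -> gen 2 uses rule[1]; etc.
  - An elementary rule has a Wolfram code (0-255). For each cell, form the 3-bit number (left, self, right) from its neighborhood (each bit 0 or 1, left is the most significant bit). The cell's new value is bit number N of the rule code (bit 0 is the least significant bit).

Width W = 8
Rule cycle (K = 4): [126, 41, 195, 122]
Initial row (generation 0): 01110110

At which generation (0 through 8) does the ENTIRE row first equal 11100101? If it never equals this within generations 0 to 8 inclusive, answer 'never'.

Gen 0: 01110110
Gen 1 (rule 126): 11011111
Gen 2 (rule 41): 10110000
Gen 3 (rule 195): 00010111
Gen 4 (rule 122): 00101101
Gen 5 (rule 126): 01111111
Gen 6 (rule 41): 01000000
Gen 7 (rule 195): 10011111
Gen 8 (rule 122): 01110001

Answer: never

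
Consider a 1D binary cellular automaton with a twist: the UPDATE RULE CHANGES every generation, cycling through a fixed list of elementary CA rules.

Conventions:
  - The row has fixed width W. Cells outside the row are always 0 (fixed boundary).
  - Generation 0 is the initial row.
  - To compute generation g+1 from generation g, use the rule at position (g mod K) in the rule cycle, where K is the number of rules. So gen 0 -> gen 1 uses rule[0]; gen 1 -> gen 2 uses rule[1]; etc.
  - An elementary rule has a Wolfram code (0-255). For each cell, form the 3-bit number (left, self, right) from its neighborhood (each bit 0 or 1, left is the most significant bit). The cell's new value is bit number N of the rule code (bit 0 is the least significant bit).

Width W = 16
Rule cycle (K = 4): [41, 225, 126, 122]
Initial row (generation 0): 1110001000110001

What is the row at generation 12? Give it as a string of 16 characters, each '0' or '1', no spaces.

Gen 0: 1110001000110001
Gen 1 (rule 41): 1000100010100100
Gen 2 (rule 225): 0010001001000001
Gen 3 (rule 126): 0111011111100011
Gen 4 (rule 122): 1101110000110111
Gen 5 (rule 41): 1011000110101100
Gen 6 (rule 225): 0101010011010101
Gen 7 (rule 126): 1111111111111111
Gen 8 (rule 122): 1000000000000001
Gen 9 (rule 41): 0011111111111100
Gen 10 (rule 225): 1001111111111101
Gen 11 (rule 126): 1111000000000111
Gen 12 (rule 122): 1001100000001101

Answer: 1001100000001101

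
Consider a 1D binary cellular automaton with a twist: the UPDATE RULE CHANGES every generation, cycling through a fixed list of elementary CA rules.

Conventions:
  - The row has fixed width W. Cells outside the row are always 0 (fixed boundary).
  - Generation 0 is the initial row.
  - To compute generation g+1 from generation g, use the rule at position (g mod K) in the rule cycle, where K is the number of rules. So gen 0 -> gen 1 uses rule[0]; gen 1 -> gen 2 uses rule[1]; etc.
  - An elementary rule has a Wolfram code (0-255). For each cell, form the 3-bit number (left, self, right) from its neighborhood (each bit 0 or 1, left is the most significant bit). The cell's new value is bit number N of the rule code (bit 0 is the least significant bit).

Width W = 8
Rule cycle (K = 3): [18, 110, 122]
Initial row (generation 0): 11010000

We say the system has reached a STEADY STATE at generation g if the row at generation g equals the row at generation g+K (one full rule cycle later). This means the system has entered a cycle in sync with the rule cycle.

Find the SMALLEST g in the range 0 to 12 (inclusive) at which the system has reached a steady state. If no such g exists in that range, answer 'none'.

Answer: 7

Derivation:
Gen 0: 11010000
Gen 1 (rule 18): 00001000
Gen 2 (rule 110): 00011000
Gen 3 (rule 122): 00111100
Gen 4 (rule 18): 01000010
Gen 5 (rule 110): 11000110
Gen 6 (rule 122): 11101111
Gen 7 (rule 18): 00000000
Gen 8 (rule 110): 00000000
Gen 9 (rule 122): 00000000
Gen 10 (rule 18): 00000000
Gen 11 (rule 110): 00000000
Gen 12 (rule 122): 00000000
Gen 13 (rule 18): 00000000
Gen 14 (rule 110): 00000000
Gen 15 (rule 122): 00000000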